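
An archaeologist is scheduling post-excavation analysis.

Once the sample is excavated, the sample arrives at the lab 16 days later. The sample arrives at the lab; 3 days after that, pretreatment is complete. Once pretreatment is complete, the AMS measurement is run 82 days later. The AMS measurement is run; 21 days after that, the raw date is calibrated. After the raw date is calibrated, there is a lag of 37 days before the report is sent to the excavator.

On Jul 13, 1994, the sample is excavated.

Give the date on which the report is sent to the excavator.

The sample is excavated: Jul 13, 1994.
The sample arrives at the lab: Jul 13, 1994 + 16 days = Jul 29, 1994.
Pretreatment is complete: Jul 29, 1994 + 3 days = Aug 1, 1994.
The AMS measurement is run: Aug 1, 1994 + 82 days = Oct 22, 1994.
The raw date is calibrated: Oct 22, 1994 + 21 days = Nov 12, 1994.
The report is sent to the excavator: Nov 12, 1994 + 37 days = Dec 19, 1994.

Dec 19, 1994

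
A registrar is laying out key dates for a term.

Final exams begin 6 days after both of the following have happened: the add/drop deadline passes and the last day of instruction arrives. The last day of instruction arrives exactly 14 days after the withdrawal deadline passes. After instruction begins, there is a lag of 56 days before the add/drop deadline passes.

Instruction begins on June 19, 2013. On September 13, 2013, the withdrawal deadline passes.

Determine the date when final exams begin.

October 3, 2013

Instruction begins: Jun 19, 2013.
The add/drop deadline passes: Jun 19, 2013 + 56 days = Aug 14, 2013.
The withdrawal deadline passes: Sep 13, 2013.
The last day of instruction arrives: Sep 13, 2013 + 14 days = Sep 27, 2013.
Both prerequisites met — the add/drop deadline passes (Aug 14, 2013), the last day of instruction arrives (Sep 27, 2013); the later is Sep 27, 2013.
Final exams begin: Sep 27, 2013 + 6 days = Oct 3, 2013.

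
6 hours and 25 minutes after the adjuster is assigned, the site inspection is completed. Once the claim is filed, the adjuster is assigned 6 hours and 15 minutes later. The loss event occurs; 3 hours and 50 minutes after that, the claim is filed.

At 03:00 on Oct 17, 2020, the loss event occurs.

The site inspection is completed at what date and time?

19:30 on Oct 17, 2020

The loss event occurs: 03:00 Oct 17, 2020.
The claim is filed: 03:00 Oct 17, 2020 + 3h50m = 06:50 Oct 17, 2020.
The adjuster is assigned: 06:50 Oct 17, 2020 + 6h15m = 13:05 Oct 17, 2020.
The site inspection is completed: 13:05 Oct 17, 2020 + 6h25m = 19:30 Oct 17, 2020.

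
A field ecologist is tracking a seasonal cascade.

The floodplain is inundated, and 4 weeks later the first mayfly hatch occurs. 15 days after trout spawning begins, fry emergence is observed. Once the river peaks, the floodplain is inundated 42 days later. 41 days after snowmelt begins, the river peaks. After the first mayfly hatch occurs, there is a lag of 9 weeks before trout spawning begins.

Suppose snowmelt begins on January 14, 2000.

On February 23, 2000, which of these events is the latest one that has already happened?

Snowmelt begins

Snowmelt begins: Jan 14, 2000.
The river peaks: Jan 14, 2000 + 41 days = Feb 24, 2000.
The floodplain is inundated: Feb 24, 2000 + 42 days = Apr 6, 2000.
The first mayfly hatch occurs: Apr 6, 2000 + 4 weeks = May 4, 2000.
Trout spawning begins: May 4, 2000 + 9 weeks = Jul 6, 2000.
Fry emergence is observed: Jul 6, 2000 + 15 days = Jul 21, 2000.
Feb 23, 2000 falls between when snowmelt begins (Jan 14, 2000) and when the river peaks (Feb 24, 2000).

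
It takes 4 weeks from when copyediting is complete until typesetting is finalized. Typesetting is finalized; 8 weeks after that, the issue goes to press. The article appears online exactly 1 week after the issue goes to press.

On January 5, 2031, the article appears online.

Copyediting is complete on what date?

The article appears online: Jan 5, 2031.
The issue goes to press: Jan 5, 2031 − 1 week = Dec 29, 2030.
Typesetting is finalized: Dec 29, 2030 − 8 weeks = Nov 3, 2030.
Copyediting is complete: Nov 3, 2030 − 4 weeks = Oct 6, 2030.

October 6, 2030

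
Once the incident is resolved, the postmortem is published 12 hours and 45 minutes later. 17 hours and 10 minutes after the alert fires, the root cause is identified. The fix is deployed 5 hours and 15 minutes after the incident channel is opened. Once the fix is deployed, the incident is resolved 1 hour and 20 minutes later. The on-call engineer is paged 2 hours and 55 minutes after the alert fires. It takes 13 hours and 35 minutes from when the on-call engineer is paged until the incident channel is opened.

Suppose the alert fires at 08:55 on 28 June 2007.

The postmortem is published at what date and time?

20:45 on 29 June 2007

The alert fires: 08:55 Jun 28, 2007.
The on-call engineer is paged: 08:55 Jun 28, 2007 + 2h55m = 11:50 Jun 28, 2007.
The incident channel is opened: 11:50 Jun 28, 2007 + 13h35m = 01:25 Jun 29, 2007.
The fix is deployed: 01:25 Jun 29, 2007 + 5h15m = 06:40 Jun 29, 2007.
The incident is resolved: 06:40 Jun 29, 2007 + 1h20m = 08:00 Jun 29, 2007.
The postmortem is published: 08:00 Jun 29, 2007 + 12h45m = 20:45 Jun 29, 2007.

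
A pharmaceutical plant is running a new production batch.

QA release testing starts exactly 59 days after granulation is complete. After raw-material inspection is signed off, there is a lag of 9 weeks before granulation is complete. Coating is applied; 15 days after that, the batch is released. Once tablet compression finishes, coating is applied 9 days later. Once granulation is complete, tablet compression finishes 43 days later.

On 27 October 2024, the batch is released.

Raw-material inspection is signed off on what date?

The batch is released: Oct 27, 2024.
Coating is applied: Oct 27, 2024 − 15 days = Oct 12, 2024.
Tablet compression finishes: Oct 12, 2024 − 9 days = Oct 3, 2024.
Granulation is complete: Oct 3, 2024 − 43 days = Aug 21, 2024.
Raw-material inspection is signed off: Aug 21, 2024 − 9 weeks = Jun 19, 2024.

19 June 2024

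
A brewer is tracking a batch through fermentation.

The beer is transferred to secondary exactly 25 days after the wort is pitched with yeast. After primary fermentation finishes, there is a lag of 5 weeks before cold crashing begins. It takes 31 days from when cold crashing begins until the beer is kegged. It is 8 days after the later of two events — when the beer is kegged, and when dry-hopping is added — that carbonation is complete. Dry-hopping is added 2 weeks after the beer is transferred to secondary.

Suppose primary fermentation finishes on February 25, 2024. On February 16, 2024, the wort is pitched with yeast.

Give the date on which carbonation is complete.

May 9, 2024

Primary fermentation finishes: Feb 25, 2024.
Cold crashing begins: Feb 25, 2024 + 5 weeks = Mar 31, 2024.
The beer is kegged: Mar 31, 2024 + 31 days = May 1, 2024.
The wort is pitched with yeast: Feb 16, 2024.
The beer is transferred to secondary: Feb 16, 2024 + 25 days = Mar 12, 2024.
Dry-hopping is added: Mar 12, 2024 + 2 weeks = Mar 26, 2024.
Both prerequisites met — the beer is kegged (May 1, 2024), dry-hopping is added (Mar 26, 2024); the later is May 1, 2024.
Carbonation is complete: May 1, 2024 + 8 days = May 9, 2024.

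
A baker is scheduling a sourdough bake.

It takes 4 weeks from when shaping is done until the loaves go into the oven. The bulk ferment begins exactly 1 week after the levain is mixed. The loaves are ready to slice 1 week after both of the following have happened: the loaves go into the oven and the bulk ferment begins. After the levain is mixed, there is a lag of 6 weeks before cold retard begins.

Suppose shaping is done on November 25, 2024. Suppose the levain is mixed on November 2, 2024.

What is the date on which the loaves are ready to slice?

Shaping is done: Nov 25, 2024.
The loaves go into the oven: Nov 25, 2024 + 4 weeks = Dec 23, 2024.
The levain is mixed: Nov 2, 2024.
The bulk ferment begins: Nov 2, 2024 + 1 week = Nov 9, 2024.
Both prerequisites met — the loaves go into the oven (Dec 23, 2024), the bulk ferment begins (Nov 9, 2024); the later is Dec 23, 2024.
The loaves are ready to slice: Dec 23, 2024 + 1 week = Dec 30, 2024.

December 30, 2024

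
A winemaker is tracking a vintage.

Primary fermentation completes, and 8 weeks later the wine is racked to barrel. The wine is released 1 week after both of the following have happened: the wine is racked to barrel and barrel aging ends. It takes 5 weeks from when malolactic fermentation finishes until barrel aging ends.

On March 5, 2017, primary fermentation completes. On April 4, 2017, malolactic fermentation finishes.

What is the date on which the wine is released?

Primary fermentation completes: Mar 5, 2017.
The wine is racked to barrel: Mar 5, 2017 + 8 weeks = Apr 30, 2017.
Malolactic fermentation finishes: Apr 4, 2017.
Barrel aging ends: Apr 4, 2017 + 5 weeks = May 9, 2017.
Both prerequisites met — the wine is racked to barrel (Apr 30, 2017), barrel aging ends (May 9, 2017); the later is May 9, 2017.
The wine is released: May 9, 2017 + 1 week = May 16, 2017.

May 16, 2017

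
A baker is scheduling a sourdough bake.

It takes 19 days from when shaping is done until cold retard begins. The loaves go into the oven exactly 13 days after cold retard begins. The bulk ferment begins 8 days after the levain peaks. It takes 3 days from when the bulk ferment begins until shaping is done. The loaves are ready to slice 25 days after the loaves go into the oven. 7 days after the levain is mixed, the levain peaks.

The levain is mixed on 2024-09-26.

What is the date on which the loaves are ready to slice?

2024-12-10

The levain is mixed: Sep 26, 2024.
The levain peaks: Sep 26, 2024 + 7 days = Oct 3, 2024.
The bulk ferment begins: Oct 3, 2024 + 8 days = Oct 11, 2024.
Shaping is done: Oct 11, 2024 + 3 days = Oct 14, 2024.
Cold retard begins: Oct 14, 2024 + 19 days = Nov 2, 2024.
The loaves go into the oven: Nov 2, 2024 + 13 days = Nov 15, 2024.
The loaves are ready to slice: Nov 15, 2024 + 25 days = Dec 10, 2024.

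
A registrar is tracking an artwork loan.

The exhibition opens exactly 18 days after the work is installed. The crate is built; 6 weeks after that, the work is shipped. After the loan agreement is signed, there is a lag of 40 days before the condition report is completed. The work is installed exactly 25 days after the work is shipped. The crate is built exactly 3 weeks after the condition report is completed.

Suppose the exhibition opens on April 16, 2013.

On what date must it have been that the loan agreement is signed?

November 21, 2012

The exhibition opens: Apr 16, 2013.
The work is installed: Apr 16, 2013 − 18 days = Mar 29, 2013.
The work is shipped: Mar 29, 2013 − 25 days = Mar 4, 2013.
The crate is built: Mar 4, 2013 − 6 weeks = Jan 21, 2013.
The condition report is completed: Jan 21, 2013 − 3 weeks = Dec 31, 2012.
The loan agreement is signed: Dec 31, 2012 − 40 days = Nov 21, 2012.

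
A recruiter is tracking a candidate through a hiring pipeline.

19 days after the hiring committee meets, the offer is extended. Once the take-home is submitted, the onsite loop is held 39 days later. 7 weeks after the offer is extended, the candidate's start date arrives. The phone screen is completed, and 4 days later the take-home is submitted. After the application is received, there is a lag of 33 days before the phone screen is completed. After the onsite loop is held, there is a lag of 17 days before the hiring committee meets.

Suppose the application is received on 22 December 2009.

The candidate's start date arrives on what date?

The application is received: Dec 22, 2009.
The phone screen is completed: Dec 22, 2009 + 33 days = Jan 24, 2010.
The take-home is submitted: Jan 24, 2010 + 4 days = Jan 28, 2010.
The onsite loop is held: Jan 28, 2010 + 39 days = Mar 8, 2010.
The hiring committee meets: Mar 8, 2010 + 17 days = Mar 25, 2010.
The offer is extended: Mar 25, 2010 + 19 days = Apr 13, 2010.
The candidate's start date arrives: Apr 13, 2010 + 7 weeks = Jun 1, 2010.

1 June 2010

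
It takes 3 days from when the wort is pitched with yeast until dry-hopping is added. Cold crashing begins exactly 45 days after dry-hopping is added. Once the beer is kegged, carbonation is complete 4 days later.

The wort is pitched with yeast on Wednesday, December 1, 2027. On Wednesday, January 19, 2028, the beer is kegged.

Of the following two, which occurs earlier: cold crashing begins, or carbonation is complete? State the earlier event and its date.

Cold crashing begins — Tuesday, January 18, 2028

The wort is pitched with yeast: Dec 1, 2027.
Dry-hopping is added: Dec 1, 2027 + 3 days = Dec 4, 2027.
Cold crashing begins: Dec 4, 2027 + 45 days = Jan 18, 2028.
The beer is kegged: Jan 19, 2028.
Carbonation is complete: Jan 19, 2028 + 4 days = Jan 23, 2028.
Comparing: cold crashing begins on Jan 18, 2028 vs carbonation is complete on Jan 23, 2028. Earlier: cold crashing begins.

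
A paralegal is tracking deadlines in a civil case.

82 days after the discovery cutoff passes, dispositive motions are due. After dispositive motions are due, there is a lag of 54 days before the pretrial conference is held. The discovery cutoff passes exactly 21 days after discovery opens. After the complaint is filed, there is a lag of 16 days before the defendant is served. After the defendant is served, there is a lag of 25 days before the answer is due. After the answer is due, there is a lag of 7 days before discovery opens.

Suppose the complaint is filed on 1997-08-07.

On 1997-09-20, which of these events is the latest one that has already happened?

The answer is due

The complaint is filed: Aug 7, 1997.
The defendant is served: Aug 7, 1997 + 16 days = Aug 23, 1997.
The answer is due: Aug 23, 1997 + 25 days = Sep 17, 1997.
Discovery opens: Sep 17, 1997 + 7 days = Sep 24, 1997.
The discovery cutoff passes: Sep 24, 1997 + 21 days = Oct 15, 1997.
Dispositive motions are due: Oct 15, 1997 + 82 days = Jan 5, 1998.
The pretrial conference is held: Jan 5, 1998 + 54 days = Feb 28, 1998.
Sep 20, 1997 falls between when the answer is due (Sep 17, 1997) and when discovery opens (Sep 24, 1997).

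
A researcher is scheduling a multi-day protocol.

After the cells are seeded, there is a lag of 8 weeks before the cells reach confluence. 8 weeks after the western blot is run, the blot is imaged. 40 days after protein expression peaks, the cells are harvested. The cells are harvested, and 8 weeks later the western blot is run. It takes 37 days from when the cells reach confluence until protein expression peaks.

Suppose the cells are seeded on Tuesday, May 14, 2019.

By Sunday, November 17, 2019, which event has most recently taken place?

The cells are harvested

The cells are seeded: May 14, 2019.
The cells reach confluence: May 14, 2019 + 8 weeks = Jul 9, 2019.
Protein expression peaks: Jul 9, 2019 + 37 days = Aug 15, 2019.
The cells are harvested: Aug 15, 2019 + 40 days = Sep 24, 2019.
The western blot is run: Sep 24, 2019 + 8 weeks = Nov 19, 2019.
The blot is imaged: Nov 19, 2019 + 8 weeks = Jan 14, 2020.
Nov 17, 2019 falls between when the cells are harvested (Sep 24, 2019) and when the western blot is run (Nov 19, 2019).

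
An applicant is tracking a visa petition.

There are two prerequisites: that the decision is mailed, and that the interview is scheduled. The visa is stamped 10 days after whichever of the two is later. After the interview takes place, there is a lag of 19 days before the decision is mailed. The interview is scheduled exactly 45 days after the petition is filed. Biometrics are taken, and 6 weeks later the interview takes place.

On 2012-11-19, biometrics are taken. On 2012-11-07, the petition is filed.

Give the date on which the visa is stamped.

Biometrics are taken: Nov 19, 2012.
The interview takes place: Nov 19, 2012 + 6 weeks = Dec 31, 2012.
The decision is mailed: Dec 31, 2012 + 19 days = Jan 19, 2013.
The petition is filed: Nov 7, 2012.
The interview is scheduled: Nov 7, 2012 + 45 days = Dec 22, 2012.
Both prerequisites met — the decision is mailed (Jan 19, 2013), the interview is scheduled (Dec 22, 2012); the later is Jan 19, 2013.
The visa is stamped: Jan 19, 2013 + 10 days = Jan 29, 2013.

2013-01-29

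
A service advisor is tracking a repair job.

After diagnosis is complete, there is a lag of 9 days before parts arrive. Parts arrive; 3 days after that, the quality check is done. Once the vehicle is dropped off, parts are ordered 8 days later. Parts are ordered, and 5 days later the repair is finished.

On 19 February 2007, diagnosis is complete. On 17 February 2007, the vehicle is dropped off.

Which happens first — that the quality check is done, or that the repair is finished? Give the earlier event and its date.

Diagnosis is complete: Feb 19, 2007.
Parts arrive: Feb 19, 2007 + 9 days = Feb 28, 2007.
The quality check is done: Feb 28, 2007 + 3 days = Mar 3, 2007.
The vehicle is dropped off: Feb 17, 2007.
Parts are ordered: Feb 17, 2007 + 8 days = Feb 25, 2007.
The repair is finished: Feb 25, 2007 + 5 days = Mar 2, 2007.
Comparing: the quality check is done on Mar 3, 2007 vs the repair is finished on Mar 2, 2007. Earlier: the repair is finished.

The repair is finished — 2 March 2007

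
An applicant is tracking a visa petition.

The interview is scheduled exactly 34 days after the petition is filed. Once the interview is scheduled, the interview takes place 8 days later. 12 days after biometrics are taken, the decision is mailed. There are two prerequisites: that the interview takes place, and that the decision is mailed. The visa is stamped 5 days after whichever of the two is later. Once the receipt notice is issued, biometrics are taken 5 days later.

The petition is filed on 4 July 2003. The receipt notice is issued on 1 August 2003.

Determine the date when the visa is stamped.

The petition is filed: Jul 4, 2003.
The interview is scheduled: Jul 4, 2003 + 34 days = Aug 7, 2003.
The interview takes place: Aug 7, 2003 + 8 days = Aug 15, 2003.
The receipt notice is issued: Aug 1, 2003.
Biometrics are taken: Aug 1, 2003 + 5 days = Aug 6, 2003.
The decision is mailed: Aug 6, 2003 + 12 days = Aug 18, 2003.
Both prerequisites met — the interview takes place (Aug 15, 2003), the decision is mailed (Aug 18, 2003); the later is Aug 18, 2003.
The visa is stamped: Aug 18, 2003 + 5 days = Aug 23, 2003.

23 August 2003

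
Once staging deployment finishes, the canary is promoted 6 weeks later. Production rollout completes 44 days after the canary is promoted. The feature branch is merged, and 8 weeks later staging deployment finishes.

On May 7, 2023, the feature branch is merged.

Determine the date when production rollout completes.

The feature branch is merged: May 7, 2023.
Staging deployment finishes: May 7, 2023 + 8 weeks = Jul 2, 2023.
The canary is promoted: Jul 2, 2023 + 6 weeks = Aug 13, 2023.
Production rollout completes: Aug 13, 2023 + 44 days = Sep 26, 2023.

September 26, 2023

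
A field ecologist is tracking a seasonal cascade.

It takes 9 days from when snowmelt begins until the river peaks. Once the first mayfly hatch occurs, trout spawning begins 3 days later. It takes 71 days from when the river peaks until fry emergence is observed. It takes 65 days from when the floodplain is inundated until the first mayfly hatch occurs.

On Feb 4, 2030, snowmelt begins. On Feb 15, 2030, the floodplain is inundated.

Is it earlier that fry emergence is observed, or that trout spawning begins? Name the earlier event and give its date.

Trout spawning begins — Apr 24, 2030

Snowmelt begins: Feb 4, 2030.
The river peaks: Feb 4, 2030 + 9 days = Feb 13, 2030.
Fry emergence is observed: Feb 13, 2030 + 71 days = Apr 25, 2030.
The floodplain is inundated: Feb 15, 2030.
The first mayfly hatch occurs: Feb 15, 2030 + 65 days = Apr 21, 2030.
Trout spawning begins: Apr 21, 2030 + 3 days = Apr 24, 2030.
Comparing: fry emergence is observed on Apr 25, 2030 vs trout spawning begins on Apr 24, 2030. Earlier: trout spawning begins.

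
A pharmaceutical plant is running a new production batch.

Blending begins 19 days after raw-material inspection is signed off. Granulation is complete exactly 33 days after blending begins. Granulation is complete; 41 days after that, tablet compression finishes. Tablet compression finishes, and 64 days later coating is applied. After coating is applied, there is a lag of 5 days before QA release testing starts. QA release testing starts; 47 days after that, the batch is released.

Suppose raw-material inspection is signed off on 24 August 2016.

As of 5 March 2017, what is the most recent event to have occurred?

Raw-material inspection is signed off: Aug 24, 2016.
Blending begins: Aug 24, 2016 + 19 days = Sep 12, 2016.
Granulation is complete: Sep 12, 2016 + 33 days = Oct 15, 2016.
Tablet compression finishes: Oct 15, 2016 + 41 days = Nov 25, 2016.
Coating is applied: Nov 25, 2016 + 64 days = Jan 28, 2017.
QA release testing starts: Jan 28, 2017 + 5 days = Feb 2, 2017.
The batch is released: Feb 2, 2017 + 47 days = Mar 21, 2017.
Mar 5, 2017 falls between when QA release testing starts (Feb 2, 2017) and when the batch is released (Mar 21, 2017).

QA release testing starts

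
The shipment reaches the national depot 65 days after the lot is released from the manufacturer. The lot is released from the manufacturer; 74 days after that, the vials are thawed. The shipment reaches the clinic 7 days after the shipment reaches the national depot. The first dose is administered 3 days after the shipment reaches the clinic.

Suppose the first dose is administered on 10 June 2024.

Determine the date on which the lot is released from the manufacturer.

The first dose is administered: Jun 10, 2024.
The shipment reaches the clinic: Jun 10, 2024 − 3 days = Jun 7, 2024.
The shipment reaches the national depot: Jun 7, 2024 − 7 days = May 31, 2024.
The lot is released from the manufacturer: May 31, 2024 − 65 days = Mar 27, 2024.

27 March 2024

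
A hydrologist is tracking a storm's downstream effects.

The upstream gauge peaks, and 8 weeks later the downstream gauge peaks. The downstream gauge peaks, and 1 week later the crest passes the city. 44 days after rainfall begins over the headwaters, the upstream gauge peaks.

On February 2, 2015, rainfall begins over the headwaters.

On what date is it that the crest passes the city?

Rainfall begins over the headwaters: Feb 2, 2015.
The upstream gauge peaks: Feb 2, 2015 + 44 days = Mar 18, 2015.
The downstream gauge peaks: Mar 18, 2015 + 8 weeks = May 13, 2015.
The crest passes the city: May 13, 2015 + 1 week = May 20, 2015.

May 20, 2015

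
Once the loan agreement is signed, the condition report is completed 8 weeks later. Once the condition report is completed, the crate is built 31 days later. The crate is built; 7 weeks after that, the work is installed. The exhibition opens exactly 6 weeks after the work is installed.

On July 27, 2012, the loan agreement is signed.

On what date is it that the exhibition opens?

January 21, 2013

The loan agreement is signed: Jul 27, 2012.
The condition report is completed: Jul 27, 2012 + 8 weeks = Sep 21, 2012.
The crate is built: Sep 21, 2012 + 31 days = Oct 22, 2012.
The work is installed: Oct 22, 2012 + 7 weeks = Dec 10, 2012.
The exhibition opens: Dec 10, 2012 + 6 weeks = Jan 21, 2013.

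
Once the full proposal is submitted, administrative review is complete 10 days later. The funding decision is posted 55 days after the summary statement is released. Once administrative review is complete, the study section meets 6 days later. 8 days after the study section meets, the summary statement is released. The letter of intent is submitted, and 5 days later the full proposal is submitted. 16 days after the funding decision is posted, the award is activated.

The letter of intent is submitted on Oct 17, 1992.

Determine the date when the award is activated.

The letter of intent is submitted: Oct 17, 1992.
The full proposal is submitted: Oct 17, 1992 + 5 days = Oct 22, 1992.
Administrative review is complete: Oct 22, 1992 + 10 days = Nov 1, 1992.
The study section meets: Nov 1, 1992 + 6 days = Nov 7, 1992.
The summary statement is released: Nov 7, 1992 + 8 days = Nov 15, 1992.
The funding decision is posted: Nov 15, 1992 + 55 days = Jan 9, 1993.
The award is activated: Jan 9, 1993 + 16 days = Jan 25, 1993.

Jan 25, 1993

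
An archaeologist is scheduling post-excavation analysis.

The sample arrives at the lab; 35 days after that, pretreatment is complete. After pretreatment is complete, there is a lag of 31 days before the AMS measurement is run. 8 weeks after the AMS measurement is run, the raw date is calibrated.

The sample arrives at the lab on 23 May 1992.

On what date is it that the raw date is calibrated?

22 September 1992

The sample arrives at the lab: May 23, 1992.
Pretreatment is complete: May 23, 1992 + 35 days = Jun 27, 1992.
The AMS measurement is run: Jun 27, 1992 + 31 days = Jul 28, 1992.
The raw date is calibrated: Jul 28, 1992 + 8 weeks = Sep 22, 1992.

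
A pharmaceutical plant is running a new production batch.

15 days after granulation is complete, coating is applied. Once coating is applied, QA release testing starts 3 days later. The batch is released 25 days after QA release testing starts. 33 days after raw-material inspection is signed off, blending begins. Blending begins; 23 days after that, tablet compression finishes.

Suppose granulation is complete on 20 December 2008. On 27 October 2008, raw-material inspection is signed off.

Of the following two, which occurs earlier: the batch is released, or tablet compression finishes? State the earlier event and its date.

Tablet compression finishes — 22 December 2008

Granulation is complete: Dec 20, 2008.
Coating is applied: Dec 20, 2008 + 15 days = Jan 4, 2009.
QA release testing starts: Jan 4, 2009 + 3 days = Jan 7, 2009.
The batch is released: Jan 7, 2009 + 25 days = Feb 1, 2009.
Raw-material inspection is signed off: Oct 27, 2008.
Blending begins: Oct 27, 2008 + 33 days = Nov 29, 2008.
Tablet compression finishes: Nov 29, 2008 + 23 days = Dec 22, 2008.
Comparing: the batch is released on Feb 1, 2009 vs tablet compression finishes on Dec 22, 2008. Earlier: tablet compression finishes.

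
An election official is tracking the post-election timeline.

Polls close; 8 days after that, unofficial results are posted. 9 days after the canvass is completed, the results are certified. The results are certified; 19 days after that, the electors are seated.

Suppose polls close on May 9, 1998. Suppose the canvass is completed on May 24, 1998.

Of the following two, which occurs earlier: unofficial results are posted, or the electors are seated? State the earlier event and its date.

Unofficial results are posted — May 17, 1998

Polls close: May 9, 1998.
Unofficial results are posted: May 9, 1998 + 8 days = May 17, 1998.
The canvass is completed: May 24, 1998.
The results are certified: May 24, 1998 + 9 days = Jun 2, 1998.
The electors are seated: Jun 2, 1998 + 19 days = Jun 21, 1998.
Comparing: unofficial results are posted on May 17, 1998 vs the electors are seated on Jun 21, 1998. Earlier: unofficial results are posted.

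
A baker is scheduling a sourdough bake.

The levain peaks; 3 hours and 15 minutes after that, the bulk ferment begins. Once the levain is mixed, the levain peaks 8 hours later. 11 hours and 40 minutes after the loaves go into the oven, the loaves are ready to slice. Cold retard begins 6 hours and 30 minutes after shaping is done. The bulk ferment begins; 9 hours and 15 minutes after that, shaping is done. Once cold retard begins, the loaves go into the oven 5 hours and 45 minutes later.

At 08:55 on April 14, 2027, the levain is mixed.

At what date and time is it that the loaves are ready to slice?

05:20 on April 16, 2027

The levain is mixed: 08:55 Apr 14, 2027.
The levain peaks: 08:55 Apr 14, 2027 + 8h = 16:55 Apr 14, 2027.
The bulk ferment begins: 16:55 Apr 14, 2027 + 3h15m = 20:10 Apr 14, 2027.
Shaping is done: 20:10 Apr 14, 2027 + 9h15m = 05:25 Apr 15, 2027.
Cold retard begins: 05:25 Apr 15, 2027 + 6h30m = 11:55 Apr 15, 2027.
The loaves go into the oven: 11:55 Apr 15, 2027 + 5h45m = 17:40 Apr 15, 2027.
The loaves are ready to slice: 17:40 Apr 15, 2027 + 11h40m = 05:20 Apr 16, 2027.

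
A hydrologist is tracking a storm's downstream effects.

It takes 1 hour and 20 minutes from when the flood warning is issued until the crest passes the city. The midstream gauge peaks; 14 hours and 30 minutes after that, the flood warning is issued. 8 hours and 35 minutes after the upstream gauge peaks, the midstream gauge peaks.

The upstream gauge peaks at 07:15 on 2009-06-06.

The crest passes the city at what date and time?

The upstream gauge peaks: 07:15 Jun 6, 2009.
The midstream gauge peaks: 07:15 Jun 6, 2009 + 8h35m = 15:50 Jun 6, 2009.
The flood warning is issued: 15:50 Jun 6, 2009 + 14h30m = 06:20 Jun 7, 2009.
The crest passes the city: 06:20 Jun 7, 2009 + 1h20m = 07:40 Jun 7, 2009.

07:40 on 2009-06-07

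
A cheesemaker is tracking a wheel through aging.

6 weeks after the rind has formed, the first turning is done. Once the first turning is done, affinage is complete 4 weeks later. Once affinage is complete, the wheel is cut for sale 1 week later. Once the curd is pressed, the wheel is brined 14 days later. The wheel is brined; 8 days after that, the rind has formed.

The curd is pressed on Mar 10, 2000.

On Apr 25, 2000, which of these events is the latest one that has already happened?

The rind has formed

The curd is pressed: Mar 10, 2000.
The wheel is brined: Mar 10, 2000 + 14 days = Mar 24, 2000.
The rind has formed: Mar 24, 2000 + 8 days = Apr 1, 2000.
The first turning is done: Apr 1, 2000 + 6 weeks = May 13, 2000.
Affinage is complete: May 13, 2000 + 4 weeks = Jun 10, 2000.
The wheel is cut for sale: Jun 10, 2000 + 1 week = Jun 17, 2000.
Apr 25, 2000 falls between when the rind has formed (Apr 1, 2000) and when the first turning is done (May 13, 2000).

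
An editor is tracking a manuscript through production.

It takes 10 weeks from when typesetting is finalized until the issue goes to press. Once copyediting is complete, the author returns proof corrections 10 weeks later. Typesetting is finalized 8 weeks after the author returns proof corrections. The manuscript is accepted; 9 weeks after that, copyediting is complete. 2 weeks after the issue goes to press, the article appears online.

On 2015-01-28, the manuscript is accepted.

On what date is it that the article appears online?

2015-10-28

The manuscript is accepted: Jan 28, 2015.
Copyediting is complete: Jan 28, 2015 + 9 weeks = Apr 1, 2015.
The author returns proof corrections: Apr 1, 2015 + 10 weeks = Jun 10, 2015.
Typesetting is finalized: Jun 10, 2015 + 8 weeks = Aug 5, 2015.
The issue goes to press: Aug 5, 2015 + 10 weeks = Oct 14, 2015.
The article appears online: Oct 14, 2015 + 2 weeks = Oct 28, 2015.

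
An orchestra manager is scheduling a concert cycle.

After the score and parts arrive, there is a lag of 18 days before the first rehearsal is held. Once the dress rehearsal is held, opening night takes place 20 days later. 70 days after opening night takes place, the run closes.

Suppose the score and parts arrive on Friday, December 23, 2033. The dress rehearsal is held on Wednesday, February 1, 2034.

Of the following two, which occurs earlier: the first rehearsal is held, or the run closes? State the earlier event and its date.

The first rehearsal is held — Tuesday, January 10, 2034

The score and parts arrive: Dec 23, 2033.
The first rehearsal is held: Dec 23, 2033 + 18 days = Jan 10, 2034.
The dress rehearsal is held: Feb 1, 2034.
Opening night takes place: Feb 1, 2034 + 20 days = Feb 21, 2034.
The run closes: Feb 21, 2034 + 70 days = May 2, 2034.
Comparing: the first rehearsal is held on Jan 10, 2034 vs the run closes on May 2, 2034. Earlier: the first rehearsal is held.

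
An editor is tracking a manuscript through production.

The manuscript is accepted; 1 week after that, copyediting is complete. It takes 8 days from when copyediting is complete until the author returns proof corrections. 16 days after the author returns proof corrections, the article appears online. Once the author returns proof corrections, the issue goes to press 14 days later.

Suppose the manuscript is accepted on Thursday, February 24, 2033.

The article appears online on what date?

Sunday, March 27, 2033

The manuscript is accepted: Feb 24, 2033.
Copyediting is complete: Feb 24, 2033 + 1 week = Mar 3, 2033.
The author returns proof corrections: Mar 3, 2033 + 8 days = Mar 11, 2033.
The article appears online: Mar 11, 2033 + 16 days = Mar 27, 2033.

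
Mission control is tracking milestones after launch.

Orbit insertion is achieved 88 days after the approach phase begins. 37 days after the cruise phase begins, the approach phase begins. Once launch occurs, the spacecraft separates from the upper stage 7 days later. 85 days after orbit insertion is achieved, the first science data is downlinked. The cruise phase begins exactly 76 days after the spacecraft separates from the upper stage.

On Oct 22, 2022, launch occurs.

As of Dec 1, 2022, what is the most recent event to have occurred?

Launch occurs: Oct 22, 2022.
The spacecraft separates from the upper stage: Oct 22, 2022 + 7 days = Oct 29, 2022.
The cruise phase begins: Oct 29, 2022 + 76 days = Jan 13, 2023.
The approach phase begins: Jan 13, 2023 + 37 days = Feb 19, 2023.
Orbit insertion is achieved: Feb 19, 2023 + 88 days = May 18, 2023.
The first science data is downlinked: May 18, 2023 + 85 days = Aug 11, 2023.
Dec 1, 2022 falls between when the spacecraft separates from the upper stage (Oct 29, 2022) and when the cruise phase begins (Jan 13, 2023).

The spacecraft separates from the upper stage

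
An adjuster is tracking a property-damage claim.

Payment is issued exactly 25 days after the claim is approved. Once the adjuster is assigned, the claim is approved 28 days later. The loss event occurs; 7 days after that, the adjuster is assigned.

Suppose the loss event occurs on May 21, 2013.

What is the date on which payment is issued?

The loss event occurs: May 21, 2013.
The adjuster is assigned: May 21, 2013 + 7 days = May 28, 2013.
The claim is approved: May 28, 2013 + 28 days = Jun 25, 2013.
Payment is issued: Jun 25, 2013 + 25 days = Jul 20, 2013.

July 20, 2013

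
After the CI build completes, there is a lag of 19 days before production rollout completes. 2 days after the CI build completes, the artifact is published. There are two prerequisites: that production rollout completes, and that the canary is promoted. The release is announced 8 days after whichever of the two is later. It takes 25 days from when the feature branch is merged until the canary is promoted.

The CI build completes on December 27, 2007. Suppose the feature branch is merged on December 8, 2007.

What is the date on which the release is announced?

January 23, 2008

The CI build completes: Dec 27, 2007.
Production rollout completes: Dec 27, 2007 + 19 days = Jan 15, 2008.
The feature branch is merged: Dec 8, 2007.
The canary is promoted: Dec 8, 2007 + 25 days = Jan 2, 2008.
Both prerequisites met — production rollout completes (Jan 15, 2008), the canary is promoted (Jan 2, 2008); the later is Jan 15, 2008.
The release is announced: Jan 15, 2008 + 8 days = Jan 23, 2008.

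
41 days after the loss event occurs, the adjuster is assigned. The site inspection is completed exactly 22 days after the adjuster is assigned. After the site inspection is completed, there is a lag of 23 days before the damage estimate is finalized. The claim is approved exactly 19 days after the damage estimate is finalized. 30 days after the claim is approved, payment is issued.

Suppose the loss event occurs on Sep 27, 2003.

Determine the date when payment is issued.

Feb 9, 2004

The loss event occurs: Sep 27, 2003.
The adjuster is assigned: Sep 27, 2003 + 41 days = Nov 7, 2003.
The site inspection is completed: Nov 7, 2003 + 22 days = Nov 29, 2003.
The damage estimate is finalized: Nov 29, 2003 + 23 days = Dec 22, 2003.
The claim is approved: Dec 22, 2003 + 19 days = Jan 10, 2004.
Payment is issued: Jan 10, 2004 + 30 days = Feb 9, 2004.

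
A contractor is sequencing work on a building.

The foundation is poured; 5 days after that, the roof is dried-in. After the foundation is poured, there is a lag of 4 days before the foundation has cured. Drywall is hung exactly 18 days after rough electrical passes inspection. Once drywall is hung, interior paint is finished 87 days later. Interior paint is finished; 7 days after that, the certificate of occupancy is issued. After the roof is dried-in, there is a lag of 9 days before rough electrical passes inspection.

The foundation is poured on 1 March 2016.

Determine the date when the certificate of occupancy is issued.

The foundation is poured: Mar 1, 2016.
The roof is dried-in: Mar 1, 2016 + 5 days = Mar 6, 2016.
Rough electrical passes inspection: Mar 6, 2016 + 9 days = Mar 15, 2016.
Drywall is hung: Mar 15, 2016 + 18 days = Apr 2, 2016.
Interior paint is finished: Apr 2, 2016 + 87 days = Jun 28, 2016.
The certificate of occupancy is issued: Jun 28, 2016 + 7 days = Jul 5, 2016.

5 July 2016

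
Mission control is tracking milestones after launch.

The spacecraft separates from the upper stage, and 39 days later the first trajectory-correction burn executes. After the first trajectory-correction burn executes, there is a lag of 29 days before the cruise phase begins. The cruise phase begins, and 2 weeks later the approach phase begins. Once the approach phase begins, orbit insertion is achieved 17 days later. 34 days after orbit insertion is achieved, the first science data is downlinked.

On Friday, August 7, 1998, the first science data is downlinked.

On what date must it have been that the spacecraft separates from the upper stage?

The first science data is downlinked: Aug 7, 1998.
Orbit insertion is achieved: Aug 7, 1998 − 34 days = Jul 4, 1998.
The approach phase begins: Jul 4, 1998 − 17 days = Jun 17, 1998.
The cruise phase begins: Jun 17, 1998 − 2 weeks = Jun 3, 1998.
The first trajectory-correction burn executes: Jun 3, 1998 − 29 days = May 5, 1998.
The spacecraft separates from the upper stage: May 5, 1998 − 39 days = Mar 27, 1998.

Friday, March 27, 1998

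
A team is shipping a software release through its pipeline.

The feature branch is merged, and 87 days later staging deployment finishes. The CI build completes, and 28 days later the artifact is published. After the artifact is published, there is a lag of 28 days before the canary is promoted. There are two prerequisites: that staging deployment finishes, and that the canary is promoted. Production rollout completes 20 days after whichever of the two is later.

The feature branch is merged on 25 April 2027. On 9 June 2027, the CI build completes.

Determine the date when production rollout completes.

24 August 2027

The feature branch is merged: Apr 25, 2027.
Staging deployment finishes: Apr 25, 2027 + 87 days = Jul 21, 2027.
The CI build completes: Jun 9, 2027.
The artifact is published: Jun 9, 2027 + 28 days = Jul 7, 2027.
The canary is promoted: Jul 7, 2027 + 28 days = Aug 4, 2027.
Both prerequisites met — staging deployment finishes (Jul 21, 2027), the canary is promoted (Aug 4, 2027); the later is Aug 4, 2027.
Production rollout completes: Aug 4, 2027 + 20 days = Aug 24, 2027.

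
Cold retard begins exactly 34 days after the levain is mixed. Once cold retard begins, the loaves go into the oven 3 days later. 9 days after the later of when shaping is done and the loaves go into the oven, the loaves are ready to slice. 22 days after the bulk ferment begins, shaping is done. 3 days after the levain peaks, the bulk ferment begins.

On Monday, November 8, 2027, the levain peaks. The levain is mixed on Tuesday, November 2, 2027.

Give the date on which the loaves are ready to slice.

Saturday, December 18, 2027

The levain peaks: Nov 8, 2027.
The bulk ferment begins: Nov 8, 2027 + 3 days = Nov 11, 2027.
Shaping is done: Nov 11, 2027 + 22 days = Dec 3, 2027.
The levain is mixed: Nov 2, 2027.
Cold retard begins: Nov 2, 2027 + 34 days = Dec 6, 2027.
The loaves go into the oven: Dec 6, 2027 + 3 days = Dec 9, 2027.
Both prerequisites met — shaping is done (Dec 3, 2027), the loaves go into the oven (Dec 9, 2027); the later is Dec 9, 2027.
The loaves are ready to slice: Dec 9, 2027 + 9 days = Dec 18, 2027.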